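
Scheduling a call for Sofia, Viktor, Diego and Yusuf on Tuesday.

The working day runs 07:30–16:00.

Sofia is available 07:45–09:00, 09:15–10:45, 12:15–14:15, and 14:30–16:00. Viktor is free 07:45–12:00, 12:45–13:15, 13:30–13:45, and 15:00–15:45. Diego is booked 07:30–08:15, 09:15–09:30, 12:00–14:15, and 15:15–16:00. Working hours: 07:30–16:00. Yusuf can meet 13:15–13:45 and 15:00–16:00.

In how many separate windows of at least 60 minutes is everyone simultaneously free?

Diego free within 07:30–16:00: 08:15–09:15, 09:30–12:00, 14:15–15:15.
Sofia ∩ Viktor: 07:45–09:00, 09:15–10:45, 12:45–13:15, 13:30–13:45, 15:00–15:45.
Sofia ∩ Viktor ∩ Diego: 08:15–09:00, 09:30–10:45, 15:00–15:15.
Sofia ∩ Viktor ∩ Diego ∩ Yusuf: 15:00–15:15.
Windows ≥ 60 min: (none).
That's 0 windows.

0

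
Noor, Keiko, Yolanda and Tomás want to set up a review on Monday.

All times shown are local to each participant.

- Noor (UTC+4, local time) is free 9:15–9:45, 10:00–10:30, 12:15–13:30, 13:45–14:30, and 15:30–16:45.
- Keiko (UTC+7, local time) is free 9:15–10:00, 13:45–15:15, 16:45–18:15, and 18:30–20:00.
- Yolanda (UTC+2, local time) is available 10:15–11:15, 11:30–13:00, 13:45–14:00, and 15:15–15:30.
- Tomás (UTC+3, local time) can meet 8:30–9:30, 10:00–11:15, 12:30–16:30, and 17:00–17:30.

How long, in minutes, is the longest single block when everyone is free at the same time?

Noor → UTC: 05:15–05:45, 06:00–06:30, 08:15–09:30, 09:45–10:30, 11:30–12:45.
Keiko → UTC: 02:15–03:00, 06:45–08:15, 09:45–11:15, 11:30–13:00.
Yolanda → UTC: 08:15–09:15, 09:30–11:00, 11:45–12:00, 13:15–13:30.
Tomás → UTC: 05:30–06:30, 07:00–08:15, 09:30–13:30, 14:00–14:30.
Noor ∩ Keiko: 09:45–10:30, 11:30–12:45.
Noor ∩ Keiko ∩ Yolanda: 09:45–10:30, 11:45–12:00.
Noor ∩ Keiko ∩ Yolanda ∩ Tomás: 09:45–10:30, 11:45–12:00.
Common window lengths: 45, 15 min; longest is 45.

45 minutes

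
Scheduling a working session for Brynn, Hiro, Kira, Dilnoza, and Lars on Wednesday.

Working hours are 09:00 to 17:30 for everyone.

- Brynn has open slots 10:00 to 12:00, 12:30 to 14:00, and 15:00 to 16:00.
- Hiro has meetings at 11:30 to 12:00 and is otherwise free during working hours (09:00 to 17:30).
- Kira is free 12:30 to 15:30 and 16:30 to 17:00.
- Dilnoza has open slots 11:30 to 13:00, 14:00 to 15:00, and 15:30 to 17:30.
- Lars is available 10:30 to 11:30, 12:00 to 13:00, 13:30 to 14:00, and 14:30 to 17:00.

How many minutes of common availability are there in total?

30 minutes

Hiro free within 09:00–17:30: 09:00–11:30, 12:00–17:30.
Brynn ∩ Hiro: 10:00–11:30, 12:30–14:00, 15:00–16:00.
Brynn ∩ Hiro ∩ Kira: 12:30–14:00, 15:00–15:30.
Brynn ∩ Hiro ∩ Kira ∩ Dilnoza: 12:30–13:00.
Brynn ∩ Hiro ∩ Kira ∩ Dilnoza ∩ Lars: 12:30–13:00.
Total common minutes: 30.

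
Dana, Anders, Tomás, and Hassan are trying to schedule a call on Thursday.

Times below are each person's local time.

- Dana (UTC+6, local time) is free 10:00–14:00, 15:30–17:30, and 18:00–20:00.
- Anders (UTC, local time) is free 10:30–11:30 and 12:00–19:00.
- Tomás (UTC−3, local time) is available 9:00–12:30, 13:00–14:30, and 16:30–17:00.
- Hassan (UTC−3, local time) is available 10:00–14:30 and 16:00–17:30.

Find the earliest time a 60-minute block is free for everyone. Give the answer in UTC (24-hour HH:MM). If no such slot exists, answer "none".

13:00

Dana → UTC: 04:00–08:00, 09:30–11:30, 12:00–14:00.
Anders → UTC: 10:30–11:30, 12:00–19:00.
Tomás → UTC: 12:00–15:30, 16:00–17:30, 19:30–20:00.
Hassan → UTC: 13:00–17:30, 19:00–20:30.
Dana ∩ Anders: 10:30–11:30, 12:00–14:00.
Dana ∩ Anders ∩ Tomás: 12:00–14:00.
Dana ∩ Anders ∩ Tomás ∩ Hassan: 13:00–14:00.
Windows ≥ 60 min: 13:00–14:00.
Earliest such window starts at 13:00.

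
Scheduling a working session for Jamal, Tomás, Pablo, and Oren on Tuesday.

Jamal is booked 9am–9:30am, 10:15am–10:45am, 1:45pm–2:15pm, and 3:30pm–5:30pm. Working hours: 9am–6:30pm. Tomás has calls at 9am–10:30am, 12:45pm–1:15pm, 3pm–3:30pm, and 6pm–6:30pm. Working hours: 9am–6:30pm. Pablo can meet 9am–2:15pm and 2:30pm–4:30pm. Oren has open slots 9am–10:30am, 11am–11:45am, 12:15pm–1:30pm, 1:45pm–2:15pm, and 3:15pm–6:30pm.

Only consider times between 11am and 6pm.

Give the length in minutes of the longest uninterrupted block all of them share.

45 minutes

Jamal free within 09:00–18:30: 09:30–10:15, 10:45–13:45, 14:15–15:30, 17:30–18:30.
Tomás free within 09:00–18:30: 10:30–12:45, 13:15–15:00, 15:30–18:00.
Jamal ∩ Tomás: 10:45–12:45, 13:15–13:45, 14:15–15:00, 17:30–18:00.
Jamal ∩ Tomás ∩ Pablo: 10:45–12:45, 13:15–13:45, 14:30–15:00.
Jamal ∩ Tomás ∩ Pablo ∩ Oren: 11:00–11:45, 12:15–12:45, 13:15–13:30.
Restricted to 11:00–18:00: 11:00–11:45, 12:15–12:45, 13:15–13:30.
Common window lengths: 45, 30, 15 min; longest is 45.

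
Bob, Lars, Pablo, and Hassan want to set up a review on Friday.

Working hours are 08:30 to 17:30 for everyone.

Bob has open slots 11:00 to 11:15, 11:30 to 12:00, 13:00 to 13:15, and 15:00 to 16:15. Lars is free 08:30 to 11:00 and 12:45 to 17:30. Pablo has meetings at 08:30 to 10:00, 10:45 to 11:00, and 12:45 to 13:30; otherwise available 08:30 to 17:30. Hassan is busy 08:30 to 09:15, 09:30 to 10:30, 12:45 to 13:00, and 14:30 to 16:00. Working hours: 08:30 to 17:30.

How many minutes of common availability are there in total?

15 minutes

Pablo free within 08:30–17:30: 10:00–10:45, 11:00–12:45, 13:30–17:30.
Hassan free within 08:30–17:30: 09:15–09:30, 10:30–12:45, 13:00–14:30, 16:00–17:30.
Bob ∩ Lars: 13:00–13:15, 15:00–16:15.
Bob ∩ Lars ∩ Pablo: 15:00–16:15.
Bob ∩ Lars ∩ Pablo ∩ Hassan: 16:00–16:15.
Total common minutes: 15.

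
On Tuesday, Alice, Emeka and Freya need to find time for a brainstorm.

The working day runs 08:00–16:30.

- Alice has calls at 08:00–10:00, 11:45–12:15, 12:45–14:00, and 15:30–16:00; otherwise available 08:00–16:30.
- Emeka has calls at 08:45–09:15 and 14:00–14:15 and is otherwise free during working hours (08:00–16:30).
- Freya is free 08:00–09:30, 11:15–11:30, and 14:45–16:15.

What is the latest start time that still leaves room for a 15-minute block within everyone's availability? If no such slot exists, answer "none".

Alice free within 08:00–16:30: 10:00–11:45, 12:15–12:45, 14:00–15:30, 16:00–16:30.
Emeka free within 08:00–16:30: 08:00–08:45, 09:15–14:00, 14:15–16:30.
Alice ∩ Emeka: 10:00–11:45, 12:15–12:45, 14:15–15:30, 16:00–16:30.
Alice ∩ Emeka ∩ Freya: 11:15–11:30, 14:45–15:30, 16:00–16:15.
Windows ≥ 15 min: 11:15–11:30, 14:45–15:30, 16:00–16:15.
Latest start in the last window 16:00–16:15 is 16:15 − 15 min = 16:00.

16:00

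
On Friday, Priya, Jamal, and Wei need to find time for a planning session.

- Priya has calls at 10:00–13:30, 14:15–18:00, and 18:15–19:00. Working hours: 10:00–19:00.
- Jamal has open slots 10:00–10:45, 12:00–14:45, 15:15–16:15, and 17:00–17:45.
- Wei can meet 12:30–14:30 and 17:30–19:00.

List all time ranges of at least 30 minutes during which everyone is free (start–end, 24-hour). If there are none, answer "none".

Priya free within 10:00–19:00: 13:30–14:15, 18:00–18:15.
Priya ∩ Jamal: 13:30–14:15.
Priya ∩ Jamal ∩ Wei: 13:30–14:15.
Windows ≥ 30 min: 13:30–14:15.

13:30–14:15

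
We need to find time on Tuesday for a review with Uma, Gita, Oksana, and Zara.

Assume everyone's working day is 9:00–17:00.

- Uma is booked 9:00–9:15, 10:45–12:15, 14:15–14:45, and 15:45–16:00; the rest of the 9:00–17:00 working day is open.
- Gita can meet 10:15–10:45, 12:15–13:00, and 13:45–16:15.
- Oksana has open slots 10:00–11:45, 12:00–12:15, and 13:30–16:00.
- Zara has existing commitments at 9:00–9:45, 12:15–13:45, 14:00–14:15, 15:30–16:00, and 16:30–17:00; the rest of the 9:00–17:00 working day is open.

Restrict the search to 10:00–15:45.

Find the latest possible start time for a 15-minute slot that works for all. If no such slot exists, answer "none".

Uma free within 09:00–17:00: 09:15–10:45, 12:15–14:15, 14:45–15:45, 16:00–17:00.
Zara free within 09:00–17:00: 09:45–12:15, 13:45–14:00, 14:15–15:30, 16:00–16:30.
Uma ∩ Gita: 10:15–10:45, 12:15–13:00, 13:45–14:15, 14:45–15:45, 16:00–16:15.
Uma ∩ Gita ∩ Oksana: 10:15–10:45, 13:45–14:15, 14:45–15:45.
Uma ∩ Gita ∩ Oksana ∩ Zara: 10:15–10:45, 13:45–14:00, 14:45–15:30.
Restricted to 10:00–15:45: 10:15–10:45, 13:45–14:00, 14:45–15:30.
Windows ≥ 15 min: 10:15–10:45, 13:45–14:00, 14:45–15:30.
Latest start in the last window 14:45–15:30 is 15:30 − 15 min = 15:15.

15:15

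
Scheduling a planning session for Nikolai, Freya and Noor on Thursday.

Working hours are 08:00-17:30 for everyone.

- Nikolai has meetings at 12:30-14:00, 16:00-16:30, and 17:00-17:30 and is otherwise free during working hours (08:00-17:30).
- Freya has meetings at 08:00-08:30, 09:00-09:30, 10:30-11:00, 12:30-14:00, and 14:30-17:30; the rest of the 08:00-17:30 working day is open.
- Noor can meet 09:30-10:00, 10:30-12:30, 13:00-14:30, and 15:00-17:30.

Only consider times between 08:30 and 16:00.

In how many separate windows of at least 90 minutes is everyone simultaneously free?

1

Nikolai free within 08:00–17:30: 08:00–12:30, 14:00–16:00, 16:30–17:00.
Freya free within 08:00–17:30: 08:30–09:00, 09:30–10:30, 11:00–12:30, 14:00–14:30.
Nikolai ∩ Freya: 08:30–09:00, 09:30–10:30, 11:00–12:30, 14:00–14:30.
Nikolai ∩ Freya ∩ Noor: 09:30–10:00, 11:00–12:30, 14:00–14:30.
Restricted to 08:30–16:00: 09:30–10:00, 11:00–12:30, 14:00–14:30.
Windows ≥ 90 min: 11:00–12:30.
That's 1 window.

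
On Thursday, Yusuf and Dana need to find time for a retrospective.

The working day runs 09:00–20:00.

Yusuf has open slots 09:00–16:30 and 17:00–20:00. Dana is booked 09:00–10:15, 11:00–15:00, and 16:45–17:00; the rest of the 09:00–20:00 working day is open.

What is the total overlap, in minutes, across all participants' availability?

Dana free within 09:00–20:00: 10:15–11:00, 15:00–16:45, 17:00–20:00.
Yusuf ∩ Dana: 10:15–11:00, 15:00–16:30, 17:00–20:00.
Total common minutes: 45 + 90 + 180 = 315.

315 minutes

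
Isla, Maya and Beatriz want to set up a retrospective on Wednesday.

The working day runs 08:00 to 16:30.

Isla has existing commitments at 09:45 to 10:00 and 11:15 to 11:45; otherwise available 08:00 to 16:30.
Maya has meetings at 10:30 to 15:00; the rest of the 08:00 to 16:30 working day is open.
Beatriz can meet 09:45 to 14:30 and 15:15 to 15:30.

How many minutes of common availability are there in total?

45 minutes

Isla free within 08:00–16:30: 08:00–09:45, 10:00–11:15, 11:45–16:30.
Maya free within 08:00–16:30: 08:00–10:30, 15:00–16:30.
Isla ∩ Maya: 08:00–09:45, 10:00–10:30, 15:00–16:30.
Isla ∩ Maya ∩ Beatriz: 10:00–10:30, 15:15–15:30.
Total common minutes: 30 + 15 = 45.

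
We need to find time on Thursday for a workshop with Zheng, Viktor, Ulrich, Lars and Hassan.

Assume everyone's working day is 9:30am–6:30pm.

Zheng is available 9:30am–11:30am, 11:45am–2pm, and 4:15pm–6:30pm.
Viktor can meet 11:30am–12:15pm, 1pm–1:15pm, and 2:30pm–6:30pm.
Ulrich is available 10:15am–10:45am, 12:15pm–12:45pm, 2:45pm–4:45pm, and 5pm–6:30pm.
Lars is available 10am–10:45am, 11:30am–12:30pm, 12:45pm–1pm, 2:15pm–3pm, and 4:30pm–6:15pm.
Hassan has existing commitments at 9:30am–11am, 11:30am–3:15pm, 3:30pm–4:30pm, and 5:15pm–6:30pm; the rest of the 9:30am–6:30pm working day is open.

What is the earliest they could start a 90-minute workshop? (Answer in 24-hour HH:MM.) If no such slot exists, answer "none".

Hassan free within 09:30–18:30: 11:00–11:30, 15:15–15:30, 16:30–17:15.
Zheng ∩ Viktor: 11:45–12:15, 13:00–13:15, 16:15–18:30.
Zheng ∩ Viktor ∩ Ulrich: 16:15–16:45, 17:00–18:30.
Zheng ∩ Viktor ∩ Ulrich ∩ Lars: 16:30–16:45, 17:00–18:15.
Zheng ∩ Viktor ∩ Ulrich ∩ Lars ∩ Hassan: 16:30–16:45, 17:00–17:15.
Windows ≥ 90 min: (none).

none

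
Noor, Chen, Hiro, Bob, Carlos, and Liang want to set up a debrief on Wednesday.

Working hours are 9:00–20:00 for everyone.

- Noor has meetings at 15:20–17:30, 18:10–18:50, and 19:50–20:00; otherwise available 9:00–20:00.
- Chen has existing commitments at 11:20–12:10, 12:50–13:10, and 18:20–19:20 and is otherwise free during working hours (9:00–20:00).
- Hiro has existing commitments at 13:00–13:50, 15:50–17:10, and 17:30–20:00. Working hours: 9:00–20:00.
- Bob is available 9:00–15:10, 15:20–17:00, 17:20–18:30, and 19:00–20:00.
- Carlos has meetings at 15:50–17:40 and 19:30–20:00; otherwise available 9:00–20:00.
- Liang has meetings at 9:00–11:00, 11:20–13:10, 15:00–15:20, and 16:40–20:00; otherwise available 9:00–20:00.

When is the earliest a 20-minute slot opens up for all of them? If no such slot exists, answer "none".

11:00

Noor free within 09:00–20:00: 09:00–15:20, 17:30–18:10, 18:50–19:50.
Chen free within 09:00–20:00: 09:00–11:20, 12:10–12:50, 13:10–18:20, 19:20–20:00.
Hiro free within 09:00–20:00: 09:00–13:00, 13:50–15:50, 17:10–17:30.
Carlos free within 09:00–20:00: 09:00–15:50, 17:40–19:30.
Liang free within 09:00–20:00: 11:00–11:20, 13:10–15:00, 15:20–16:40.
Noor ∩ Chen: 09:00–11:20, 12:10–12:50, 13:10–15:20, 17:30–18:10, 19:20–19:50.
Noor ∩ Chen ∩ Hiro: 09:00–11:20, 12:10–12:50, 13:50–15:20.
Noor ∩ Chen ∩ Hiro ∩ Bob: 09:00–11:20, 12:10–12:50, 13:50–15:10.
Noor ∩ Chen ∩ Hiro ∩ Bob ∩ Carlos: 09:00–11:20, 12:10–12:50, 13:50–15:10.
Noor ∩ Chen ∩ Hiro ∩ Bob ∩ Carlos ∩ Liang: 11:00–11:20, 13:50–15:00.
Windows ≥ 20 min: 11:00–11:20, 13:50–15:00.
Earliest such window starts at 11:00.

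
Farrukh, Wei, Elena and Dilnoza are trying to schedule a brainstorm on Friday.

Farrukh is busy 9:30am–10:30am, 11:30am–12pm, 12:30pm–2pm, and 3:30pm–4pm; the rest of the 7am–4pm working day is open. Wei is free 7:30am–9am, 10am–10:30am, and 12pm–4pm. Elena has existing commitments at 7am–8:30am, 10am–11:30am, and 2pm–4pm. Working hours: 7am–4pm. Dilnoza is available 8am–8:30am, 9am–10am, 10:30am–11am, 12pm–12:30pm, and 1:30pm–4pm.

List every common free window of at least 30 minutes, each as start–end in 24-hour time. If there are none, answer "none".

12:00–12:30

Farrukh free within 07:00–16:00: 07:00–09:30, 10:30–11:30, 12:00–12:30, 14:00–15:30.
Elena free within 07:00–16:00: 08:30–10:00, 11:30–14:00.
Farrukh ∩ Wei: 07:30–09:00, 12:00–12:30, 14:00–15:30.
Farrukh ∩ Wei ∩ Elena: 08:30–09:00, 12:00–12:30.
Farrukh ∩ Wei ∩ Elena ∩ Dilnoza: 12:00–12:30.
Windows ≥ 30 min: 12:00–12:30.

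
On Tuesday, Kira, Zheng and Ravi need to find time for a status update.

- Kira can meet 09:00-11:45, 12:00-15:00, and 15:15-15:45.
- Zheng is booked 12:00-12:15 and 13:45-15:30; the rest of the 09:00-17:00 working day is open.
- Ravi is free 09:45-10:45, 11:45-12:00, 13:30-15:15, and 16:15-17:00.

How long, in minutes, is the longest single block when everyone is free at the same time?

60 minutes

Zheng free within 09:00–17:00: 09:00–12:00, 12:15–13:45, 15:30–17:00.
Kira ∩ Zheng: 09:00–11:45, 12:15–13:45, 15:30–15:45.
Kira ∩ Zheng ∩ Ravi: 09:45–10:45, 13:30–13:45.
Common window lengths: 60, 15 min; longest is 60.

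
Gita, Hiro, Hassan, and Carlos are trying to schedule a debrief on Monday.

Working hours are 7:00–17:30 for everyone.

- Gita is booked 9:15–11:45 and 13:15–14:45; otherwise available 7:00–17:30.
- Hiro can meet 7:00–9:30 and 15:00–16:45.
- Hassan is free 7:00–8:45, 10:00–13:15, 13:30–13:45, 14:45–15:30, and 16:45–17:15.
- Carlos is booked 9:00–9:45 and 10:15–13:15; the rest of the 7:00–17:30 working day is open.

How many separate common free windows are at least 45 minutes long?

Gita free within 07:00–17:30: 07:00–09:15, 11:45–13:15, 14:45–17:30.
Carlos free within 07:00–17:30: 07:00–09:00, 09:45–10:15, 13:15–17:30.
Gita ∩ Hiro: 07:00–09:15, 15:00–16:45.
Gita ∩ Hiro ∩ Hassan: 07:00–08:45, 15:00–15:30.
Gita ∩ Hiro ∩ Hassan ∩ Carlos: 07:00–08:45, 15:00–15:30.
Windows ≥ 45 min: 07:00–08:45.
That's 1 window.

1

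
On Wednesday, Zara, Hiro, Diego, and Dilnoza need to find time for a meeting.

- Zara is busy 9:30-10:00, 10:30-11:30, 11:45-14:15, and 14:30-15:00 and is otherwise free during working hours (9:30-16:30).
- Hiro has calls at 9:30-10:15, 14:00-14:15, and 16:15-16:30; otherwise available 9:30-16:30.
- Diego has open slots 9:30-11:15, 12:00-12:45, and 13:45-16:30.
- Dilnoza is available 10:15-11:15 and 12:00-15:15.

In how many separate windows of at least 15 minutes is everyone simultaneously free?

Zara free within 09:30–16:30: 10:00–10:30, 11:30–11:45, 14:15–14:30, 15:00–16:30.
Hiro free within 09:30–16:30: 10:15–14:00, 14:15–16:15.
Zara ∩ Hiro: 10:15–10:30, 11:30–11:45, 14:15–14:30, 15:00–16:15.
Zara ∩ Hiro ∩ Diego: 10:15–10:30, 14:15–14:30, 15:00–16:15.
Zara ∩ Hiro ∩ Diego ∩ Dilnoza: 10:15–10:30, 14:15–14:30, 15:00–15:15.
Windows ≥ 15 min: 10:15–10:30, 14:15–14:30, 15:00–15:15.
That's 3 windows.

3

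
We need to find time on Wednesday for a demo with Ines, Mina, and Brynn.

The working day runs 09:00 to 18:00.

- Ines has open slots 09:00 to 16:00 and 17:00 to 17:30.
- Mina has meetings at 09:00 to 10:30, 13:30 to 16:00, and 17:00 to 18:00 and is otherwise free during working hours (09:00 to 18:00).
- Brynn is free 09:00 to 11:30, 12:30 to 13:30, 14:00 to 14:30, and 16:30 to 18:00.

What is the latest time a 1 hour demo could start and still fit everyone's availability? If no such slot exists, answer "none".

Mina free within 09:00–18:00: 10:30–13:30, 16:00–17:00.
Ines ∩ Mina: 10:30–13:30.
Ines ∩ Mina ∩ Brynn: 10:30–11:30, 12:30–13:30.
Windows ≥ 60 min: 10:30–11:30, 12:30–13:30.
Latest start in the last window 12:30–13:30 is 13:30 − 60 min = 12:30.

12:30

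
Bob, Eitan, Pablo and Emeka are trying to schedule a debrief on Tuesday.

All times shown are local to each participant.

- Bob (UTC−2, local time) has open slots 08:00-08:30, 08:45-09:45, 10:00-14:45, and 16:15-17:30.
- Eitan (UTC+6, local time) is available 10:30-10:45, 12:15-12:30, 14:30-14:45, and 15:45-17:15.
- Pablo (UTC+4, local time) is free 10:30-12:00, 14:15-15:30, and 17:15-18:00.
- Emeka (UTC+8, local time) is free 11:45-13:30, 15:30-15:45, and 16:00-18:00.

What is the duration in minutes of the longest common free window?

Bob → UTC: 10:00–10:30, 10:45–11:45, 12:00–16:45, 18:15–19:30.
Eitan → UTC: 04:30–04:45, 06:15–06:30, 08:30–08:45, 09:45–11:15.
Pablo → UTC: 06:30–08:00, 10:15–11:30, 13:15–14:00.
Emeka → UTC: 03:45–05:30, 07:30–07:45, 08:00–10:00.
Bob ∩ Eitan: 10:00–10:30, 10:45–11:15.
Bob ∩ Eitan ∩ Pablo: 10:15–10:30, 10:45–11:15.
Bob ∩ Eitan ∩ Pablo ∩ Emeka: (none).
No common window.

0 minutes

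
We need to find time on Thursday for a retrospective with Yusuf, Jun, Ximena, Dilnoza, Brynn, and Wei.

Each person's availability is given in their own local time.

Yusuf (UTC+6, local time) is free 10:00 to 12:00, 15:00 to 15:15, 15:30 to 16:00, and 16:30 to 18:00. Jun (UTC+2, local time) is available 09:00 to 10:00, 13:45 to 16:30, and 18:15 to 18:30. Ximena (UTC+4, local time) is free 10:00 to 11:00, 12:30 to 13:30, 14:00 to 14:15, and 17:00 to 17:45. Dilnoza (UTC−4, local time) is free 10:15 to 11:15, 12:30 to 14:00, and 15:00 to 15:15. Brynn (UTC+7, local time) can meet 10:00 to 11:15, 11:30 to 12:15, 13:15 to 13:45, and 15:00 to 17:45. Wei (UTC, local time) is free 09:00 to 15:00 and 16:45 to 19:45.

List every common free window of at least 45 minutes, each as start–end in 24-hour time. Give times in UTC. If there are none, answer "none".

Yusuf → UTC: 04:00–06:00, 09:00–09:15, 09:30–10:00, 10:30–12:00.
Jun → UTC: 07:00–08:00, 11:45–14:30, 16:15–16:30.
Ximena → UTC: 06:00–07:00, 08:30–09:30, 10:00–10:15, 13:00–13:45.
Dilnoza → UTC: 14:15–15:15, 16:30–18:00, 19:00–19:15.
Brynn → UTC: 03:00–04:15, 04:30–05:15, 06:15–06:45, 08:00–10:45.
Wei → UTC: 09:00–15:00, 16:45–19:45.
Yusuf ∩ Jun: 11:45–12:00.
Yusuf ∩ Jun ∩ Ximena: (none).
Yusuf ∩ Jun ∩ Ximena ∩ Dilnoza: (none).
Yusuf ∩ Jun ∩ Ximena ∩ Dilnoza ∩ Brynn: (none).
Yusuf ∩ Jun ∩ Ximena ∩ Dilnoza ∩ Brynn ∩ Wei: (none).
Windows ≥ 45 min: (none).

none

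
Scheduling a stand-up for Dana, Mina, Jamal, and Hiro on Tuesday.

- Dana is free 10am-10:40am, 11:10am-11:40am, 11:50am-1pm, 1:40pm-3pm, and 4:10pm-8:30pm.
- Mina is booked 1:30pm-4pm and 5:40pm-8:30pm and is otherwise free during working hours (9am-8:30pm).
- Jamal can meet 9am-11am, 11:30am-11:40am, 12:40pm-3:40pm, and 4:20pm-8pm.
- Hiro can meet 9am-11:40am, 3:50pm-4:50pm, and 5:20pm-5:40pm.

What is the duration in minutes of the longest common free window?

40 minutes

Mina free within 09:00–20:30: 09:00–13:30, 16:00–17:40.
Dana ∩ Mina: 10:00–10:40, 11:10–11:40, 11:50–13:00, 16:10–17:40.
Dana ∩ Mina ∩ Jamal: 10:00–10:40, 11:30–11:40, 12:40–13:00, 16:20–17:40.
Dana ∩ Mina ∩ Jamal ∩ Hiro: 10:00–10:40, 11:30–11:40, 16:20–16:50, 17:20–17:40.
Common window lengths: 40, 10, 30, 20 min; longest is 40.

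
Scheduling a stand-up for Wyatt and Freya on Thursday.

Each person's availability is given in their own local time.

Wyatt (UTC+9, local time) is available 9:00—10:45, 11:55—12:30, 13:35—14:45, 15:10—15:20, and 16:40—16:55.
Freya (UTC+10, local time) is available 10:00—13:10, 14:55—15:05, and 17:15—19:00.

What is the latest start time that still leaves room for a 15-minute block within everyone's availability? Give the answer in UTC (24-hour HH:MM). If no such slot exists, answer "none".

Wyatt → UTC: 00:00–01:45, 02:55–03:30, 04:35–05:45, 06:10–06:20, 07:40–07:55.
Freya → UTC: 00:00–03:10, 04:55–05:05, 07:15–09:00.
Wyatt ∩ Freya: 00:00–01:45, 02:55–03:10, 04:55–05:05, 07:40–07:55.
Windows ≥ 15 min: 00:00–01:45, 02:55–03:10, 07:40–07:55.
Latest start in the last window 07:40–07:55 is 07:55 − 15 min = 07:40.

07:40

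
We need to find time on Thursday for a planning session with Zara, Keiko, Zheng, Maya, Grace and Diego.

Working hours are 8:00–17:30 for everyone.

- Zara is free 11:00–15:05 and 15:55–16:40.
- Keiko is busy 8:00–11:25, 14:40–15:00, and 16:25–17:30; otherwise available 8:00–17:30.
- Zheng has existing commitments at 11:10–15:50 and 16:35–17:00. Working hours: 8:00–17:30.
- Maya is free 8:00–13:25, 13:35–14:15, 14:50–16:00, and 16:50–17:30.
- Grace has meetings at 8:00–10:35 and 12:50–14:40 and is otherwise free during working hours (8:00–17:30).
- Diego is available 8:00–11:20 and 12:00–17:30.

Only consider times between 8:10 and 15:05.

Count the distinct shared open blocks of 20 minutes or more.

Keiko free within 08:00–17:30: 11:25–14:40, 15:00–16:25.
Zheng free within 08:00–17:30: 08:00–11:10, 15:50–16:35, 17:00–17:30.
Grace free within 08:00–17:30: 10:35–12:50, 14:40–17:30.
Zara ∩ Keiko: 11:25–14:40, 15:00–15:05, 15:55–16:25.
Zara ∩ Keiko ∩ Zheng: 15:55–16:25.
Zara ∩ Keiko ∩ Zheng ∩ Maya: 15:55–16:00.
Zara ∩ Keiko ∩ Zheng ∩ Maya ∩ Grace: 15:55–16:00.
Zara ∩ Keiko ∩ Zheng ∩ Maya ∩ Grace ∩ Diego: 15:55–16:00.
Restricted to 08:10–15:05: (none).
Windows ≥ 20 min: (none).
That's 0 windows.

0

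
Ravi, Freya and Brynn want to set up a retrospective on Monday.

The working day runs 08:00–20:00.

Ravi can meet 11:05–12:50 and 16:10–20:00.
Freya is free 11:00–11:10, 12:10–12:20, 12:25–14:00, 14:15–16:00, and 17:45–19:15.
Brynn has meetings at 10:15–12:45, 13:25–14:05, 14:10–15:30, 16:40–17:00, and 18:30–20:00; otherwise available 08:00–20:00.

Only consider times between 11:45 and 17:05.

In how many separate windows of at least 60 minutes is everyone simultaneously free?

Brynn free within 08:00–20:00: 08:00–10:15, 12:45–13:25, 14:05–14:10, 15:30–16:40, 17:00–18:30.
Ravi ∩ Freya: 11:05–11:10, 12:10–12:20, 12:25–12:50, 17:45–19:15.
Ravi ∩ Freya ∩ Brynn: 12:45–12:50, 17:45–18:30.
Restricted to 11:45–17:05: 12:45–12:50.
Windows ≥ 60 min: (none).
That's 0 windows.

0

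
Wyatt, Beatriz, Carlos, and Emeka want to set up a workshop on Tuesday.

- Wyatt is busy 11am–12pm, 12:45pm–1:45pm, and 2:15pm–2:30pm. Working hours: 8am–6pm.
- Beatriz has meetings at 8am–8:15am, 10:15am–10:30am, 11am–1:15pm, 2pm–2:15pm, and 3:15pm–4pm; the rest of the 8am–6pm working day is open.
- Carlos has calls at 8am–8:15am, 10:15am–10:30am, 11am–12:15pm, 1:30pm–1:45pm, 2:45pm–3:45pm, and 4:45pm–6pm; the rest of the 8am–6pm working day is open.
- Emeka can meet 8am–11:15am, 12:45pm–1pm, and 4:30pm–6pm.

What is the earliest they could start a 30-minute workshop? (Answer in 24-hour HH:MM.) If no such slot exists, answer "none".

08:15

Wyatt free within 08:00–18:00: 08:00–11:00, 12:00–12:45, 13:45–14:15, 14:30–18:00.
Beatriz free within 08:00–18:00: 08:15–10:15, 10:30–11:00, 13:15–14:00, 14:15–15:15, 16:00–18:00.
Carlos free within 08:00–18:00: 08:15–10:15, 10:30–11:00, 12:15–13:30, 13:45–14:45, 15:45–16:45.
Wyatt ∩ Beatriz: 08:15–10:15, 10:30–11:00, 13:45–14:00, 14:30–15:15, 16:00–18:00.
Wyatt ∩ Beatriz ∩ Carlos: 08:15–10:15, 10:30–11:00, 13:45–14:00, 14:30–14:45, 16:00–16:45.
Wyatt ∩ Beatriz ∩ Carlos ∩ Emeka: 08:15–10:15, 10:30–11:00, 16:30–16:45.
Windows ≥ 30 min: 08:15–10:15, 10:30–11:00.
Earliest such window starts at 08:15.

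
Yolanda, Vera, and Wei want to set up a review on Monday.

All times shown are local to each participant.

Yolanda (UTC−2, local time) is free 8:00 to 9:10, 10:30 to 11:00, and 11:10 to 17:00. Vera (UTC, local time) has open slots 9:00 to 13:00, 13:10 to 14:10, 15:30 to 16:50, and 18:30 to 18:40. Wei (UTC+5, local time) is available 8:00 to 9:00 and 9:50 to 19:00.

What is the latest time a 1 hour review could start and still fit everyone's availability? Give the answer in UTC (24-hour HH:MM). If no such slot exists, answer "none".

10:10

Yolanda → UTC: 10:00–11:10, 12:30–13:00, 13:10–19:00.
Vera → UTC: 09:00–13:00, 13:10–14:10, 15:30–16:50, 18:30–18:40.
Wei → UTC: 03:00–04:00, 04:50–14:00.
Yolanda ∩ Vera: 10:00–11:10, 12:30–13:00, 13:10–14:10, 15:30–16:50, 18:30–18:40.
Yolanda ∩ Vera ∩ Wei: 10:00–11:10, 12:30–13:00, 13:10–14:00.
Windows ≥ 60 min: 10:00–11:10.
Latest start in the last window 10:00–11:10 is 11:10 − 60 min = 10:10.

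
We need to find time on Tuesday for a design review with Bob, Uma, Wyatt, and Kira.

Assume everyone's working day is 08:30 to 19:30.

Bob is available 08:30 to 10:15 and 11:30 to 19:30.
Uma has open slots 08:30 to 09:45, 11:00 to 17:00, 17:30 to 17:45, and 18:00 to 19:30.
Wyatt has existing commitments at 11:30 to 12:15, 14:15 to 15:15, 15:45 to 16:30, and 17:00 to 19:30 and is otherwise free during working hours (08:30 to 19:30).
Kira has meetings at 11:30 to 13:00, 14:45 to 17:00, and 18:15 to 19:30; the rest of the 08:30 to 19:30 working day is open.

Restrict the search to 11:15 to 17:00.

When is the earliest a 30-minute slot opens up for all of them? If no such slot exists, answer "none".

Wyatt free within 08:30–19:30: 08:30–11:30, 12:15–14:15, 15:15–15:45, 16:30–17:00.
Kira free within 08:30–19:30: 08:30–11:30, 13:00–14:45, 17:00–18:15.
Bob ∩ Uma: 08:30–09:45, 11:30–17:00, 17:30–17:45, 18:00–19:30.
Bob ∩ Uma ∩ Wyatt: 08:30–09:45, 12:15–14:15, 15:15–15:45, 16:30–17:00.
Bob ∩ Uma ∩ Wyatt ∩ Kira: 08:30–09:45, 13:00–14:15.
Restricted to 11:15–17:00: 13:00–14:15.
Windows ≥ 30 min: 13:00–14:15.
Earliest such window starts at 13:00.

13:00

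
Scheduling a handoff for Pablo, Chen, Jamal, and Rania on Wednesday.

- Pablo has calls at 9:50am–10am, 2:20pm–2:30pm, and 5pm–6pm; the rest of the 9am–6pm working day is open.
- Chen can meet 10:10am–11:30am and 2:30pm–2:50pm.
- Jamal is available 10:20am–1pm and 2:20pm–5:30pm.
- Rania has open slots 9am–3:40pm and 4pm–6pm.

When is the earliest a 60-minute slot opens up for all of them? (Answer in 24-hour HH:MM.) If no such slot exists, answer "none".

10:20

Pablo free within 09:00–18:00: 09:00–09:50, 10:00–14:20, 14:30–17:00.
Pablo ∩ Chen: 10:10–11:30, 14:30–14:50.
Pablo ∩ Chen ∩ Jamal: 10:20–11:30, 14:30–14:50.
Pablo ∩ Chen ∩ Jamal ∩ Rania: 10:20–11:30, 14:30–14:50.
Windows ≥ 60 min: 10:20–11:30.
Earliest such window starts at 10:20.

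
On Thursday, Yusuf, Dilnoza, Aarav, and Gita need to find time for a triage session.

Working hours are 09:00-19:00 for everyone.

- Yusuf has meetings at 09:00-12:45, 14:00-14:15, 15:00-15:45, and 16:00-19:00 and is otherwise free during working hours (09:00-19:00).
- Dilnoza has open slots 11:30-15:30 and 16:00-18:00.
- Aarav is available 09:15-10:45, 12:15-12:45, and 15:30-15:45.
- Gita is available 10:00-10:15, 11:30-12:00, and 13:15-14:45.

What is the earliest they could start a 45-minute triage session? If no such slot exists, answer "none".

none

Yusuf free within 09:00–19:00: 12:45–14:00, 14:15–15:00, 15:45–16:00.
Yusuf ∩ Dilnoza: 12:45–14:00, 14:15–15:00.
Yusuf ∩ Dilnoza ∩ Aarav: (none).
Yusuf ∩ Dilnoza ∩ Aarav ∩ Gita: (none).
Windows ≥ 45 min: (none).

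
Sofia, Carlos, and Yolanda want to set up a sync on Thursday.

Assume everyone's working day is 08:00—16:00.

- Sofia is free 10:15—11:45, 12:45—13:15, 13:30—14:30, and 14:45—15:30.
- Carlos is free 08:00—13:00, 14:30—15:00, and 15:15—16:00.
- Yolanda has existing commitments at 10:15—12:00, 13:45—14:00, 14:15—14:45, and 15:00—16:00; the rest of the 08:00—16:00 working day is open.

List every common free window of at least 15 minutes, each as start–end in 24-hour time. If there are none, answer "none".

12:45–13:00, 14:45–15:00

Yolanda free within 08:00–16:00: 08:00–10:15, 12:00–13:45, 14:00–14:15, 14:45–15:00.
Sofia ∩ Carlos: 10:15–11:45, 12:45–13:00, 14:45–15:00, 15:15–15:30.
Sofia ∩ Carlos ∩ Yolanda: 12:45–13:00, 14:45–15:00.
Windows ≥ 15 min: 12:45–13:00, 14:45–15:00.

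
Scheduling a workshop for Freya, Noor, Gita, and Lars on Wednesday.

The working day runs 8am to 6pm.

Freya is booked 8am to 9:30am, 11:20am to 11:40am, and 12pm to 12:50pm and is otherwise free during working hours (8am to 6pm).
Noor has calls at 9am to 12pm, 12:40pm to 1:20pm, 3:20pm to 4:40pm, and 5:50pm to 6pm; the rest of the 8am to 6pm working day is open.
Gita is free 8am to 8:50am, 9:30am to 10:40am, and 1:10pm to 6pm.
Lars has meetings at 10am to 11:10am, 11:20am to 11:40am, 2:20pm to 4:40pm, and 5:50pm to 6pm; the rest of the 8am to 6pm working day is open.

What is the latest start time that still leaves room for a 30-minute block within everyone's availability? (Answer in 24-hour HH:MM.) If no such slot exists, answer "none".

17:20

Freya free within 08:00–18:00: 09:30–11:20, 11:40–12:00, 12:50–18:00.
Noor free within 08:00–18:00: 08:00–09:00, 12:00–12:40, 13:20–15:20, 16:40–17:50.
Lars free within 08:00–18:00: 08:00–10:00, 11:10–11:20, 11:40–14:20, 16:40–17:50.
Freya ∩ Noor: 13:20–15:20, 16:40–17:50.
Freya ∩ Noor ∩ Gita: 13:20–15:20, 16:40–17:50.
Freya ∩ Noor ∩ Gita ∩ Lars: 13:20–14:20, 16:40–17:50.
Windows ≥ 30 min: 13:20–14:20, 16:40–17:50.
Latest start in the last window 16:40–17:50 is 17:50 − 30 min = 17:20.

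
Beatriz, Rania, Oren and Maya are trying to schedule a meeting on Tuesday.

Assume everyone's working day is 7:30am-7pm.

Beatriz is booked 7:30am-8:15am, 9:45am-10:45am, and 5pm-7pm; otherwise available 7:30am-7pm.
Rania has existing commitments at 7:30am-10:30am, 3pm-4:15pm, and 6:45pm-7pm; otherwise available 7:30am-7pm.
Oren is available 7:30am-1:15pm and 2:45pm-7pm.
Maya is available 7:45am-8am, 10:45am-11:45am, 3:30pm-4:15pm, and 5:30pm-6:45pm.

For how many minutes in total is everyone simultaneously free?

Beatriz free within 07:30–19:00: 08:15–09:45, 10:45–17:00.
Rania free within 07:30–19:00: 10:30–15:00, 16:15–18:45.
Beatriz ∩ Rania: 10:45–15:00, 16:15–17:00.
Beatriz ∩ Rania ∩ Oren: 10:45–13:15, 14:45–15:00, 16:15–17:00.
Beatriz ∩ Rania ∩ Oren ∩ Maya: 10:45–11:45.
Total common minutes: 60.

60 minutes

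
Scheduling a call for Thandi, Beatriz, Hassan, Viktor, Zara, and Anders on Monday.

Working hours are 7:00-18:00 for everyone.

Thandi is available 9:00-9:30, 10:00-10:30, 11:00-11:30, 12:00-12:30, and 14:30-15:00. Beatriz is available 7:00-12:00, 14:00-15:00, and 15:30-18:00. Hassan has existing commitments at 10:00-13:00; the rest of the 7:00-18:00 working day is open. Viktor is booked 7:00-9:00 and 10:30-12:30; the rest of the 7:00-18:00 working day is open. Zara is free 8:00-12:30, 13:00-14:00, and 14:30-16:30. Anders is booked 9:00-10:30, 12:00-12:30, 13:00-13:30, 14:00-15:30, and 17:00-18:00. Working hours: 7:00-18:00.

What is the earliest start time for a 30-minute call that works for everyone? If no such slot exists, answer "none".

Hassan free within 07:00–18:00: 07:00–10:00, 13:00–18:00.
Viktor free within 07:00–18:00: 09:00–10:30, 12:30–18:00.
Anders free within 07:00–18:00: 07:00–09:00, 10:30–12:00, 12:30–13:00, 13:30–14:00, 15:30–17:00.
Thandi ∩ Beatriz: 09:00–09:30, 10:00–10:30, 11:00–11:30, 14:30–15:00.
Thandi ∩ Beatriz ∩ Hassan: 09:00–09:30, 14:30–15:00.
Thandi ∩ Beatriz ∩ Hassan ∩ Viktor: 09:00–09:30, 14:30–15:00.
Thandi ∩ Beatriz ∩ Hassan ∩ Viktor ∩ Zara: 09:00–09:30, 14:30–15:00.
Thandi ∩ Beatriz ∩ Hassan ∩ Viktor ∩ Zara ∩ Anders: (none).
Windows ≥ 30 min: (none).

none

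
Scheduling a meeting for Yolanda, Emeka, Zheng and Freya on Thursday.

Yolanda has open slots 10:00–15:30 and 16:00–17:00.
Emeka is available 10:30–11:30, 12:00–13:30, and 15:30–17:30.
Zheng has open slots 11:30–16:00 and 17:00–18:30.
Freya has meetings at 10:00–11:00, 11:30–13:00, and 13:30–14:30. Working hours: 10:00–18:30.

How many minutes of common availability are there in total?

30 minutes

Freya free within 10:00–18:30: 11:00–11:30, 13:00–13:30, 14:30–18:30.
Yolanda ∩ Emeka: 10:30–11:30, 12:00–13:30, 16:00–17:00.
Yolanda ∩ Emeka ∩ Zheng: 12:00–13:30.
Yolanda ∩ Emeka ∩ Zheng ∩ Freya: 13:00–13:30.
Total common minutes: 30.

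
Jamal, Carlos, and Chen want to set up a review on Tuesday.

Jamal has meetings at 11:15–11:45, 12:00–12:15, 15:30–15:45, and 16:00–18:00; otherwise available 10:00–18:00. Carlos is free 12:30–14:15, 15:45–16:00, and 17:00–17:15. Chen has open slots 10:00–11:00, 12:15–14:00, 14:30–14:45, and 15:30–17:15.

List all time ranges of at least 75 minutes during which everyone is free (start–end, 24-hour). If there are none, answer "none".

12:30–14:00

Jamal free within 10:00–18:00: 10:00–11:15, 11:45–12:00, 12:15–15:30, 15:45–16:00.
Jamal ∩ Carlos: 12:30–14:15, 15:45–16:00.
Jamal ∩ Carlos ∩ Chen: 12:30–14:00, 15:45–16:00.
Windows ≥ 75 min: 12:30–14:00.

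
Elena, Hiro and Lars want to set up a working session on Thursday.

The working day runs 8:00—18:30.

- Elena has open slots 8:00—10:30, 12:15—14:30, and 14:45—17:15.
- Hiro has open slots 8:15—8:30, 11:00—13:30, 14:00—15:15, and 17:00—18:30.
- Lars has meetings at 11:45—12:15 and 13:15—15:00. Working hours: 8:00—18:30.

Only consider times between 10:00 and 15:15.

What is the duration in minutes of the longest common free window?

60 minutes

Lars free within 08:00–18:30: 08:00–11:45, 12:15–13:15, 15:00–18:30.
Elena ∩ Hiro: 08:15–08:30, 12:15–13:30, 14:00–14:30, 14:45–15:15, 17:00–17:15.
Elena ∩ Hiro ∩ Lars: 08:15–08:30, 12:15–13:15, 15:00–15:15, 17:00–17:15.
Restricted to 10:00–15:15: 12:15–13:15, 15:00–15:15.
Common window lengths: 60, 15 min; longest is 60.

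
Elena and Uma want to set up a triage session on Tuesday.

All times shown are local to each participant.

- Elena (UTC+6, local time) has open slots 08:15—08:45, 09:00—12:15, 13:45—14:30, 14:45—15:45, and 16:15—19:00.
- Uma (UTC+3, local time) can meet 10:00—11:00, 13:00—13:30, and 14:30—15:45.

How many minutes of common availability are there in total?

Elena → UTC: 02:15–02:45, 03:00–06:15, 07:45–08:30, 08:45–09:45, 10:15–13:00.
Uma → UTC: 07:00–08:00, 10:00–10:30, 11:30–12:45.
Elena ∩ Uma: 07:45–08:00, 10:15–10:30, 11:30–12:45.
Total common minutes: 15 + 15 + 75 = 105.

105 minutes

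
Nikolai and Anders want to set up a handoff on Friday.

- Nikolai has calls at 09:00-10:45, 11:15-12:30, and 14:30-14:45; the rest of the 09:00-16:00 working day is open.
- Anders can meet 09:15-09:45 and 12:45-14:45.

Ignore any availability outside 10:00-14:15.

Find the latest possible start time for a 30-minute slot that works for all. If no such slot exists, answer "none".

13:45

Nikolai free within 09:00–16:00: 10:45–11:15, 12:30–14:30, 14:45–16:00.
Nikolai ∩ Anders: 12:45–14:30.
Restricted to 10:00–14:15: 12:45–14:15.
Windows ≥ 30 min: 12:45–14:15.
Latest start in the last window 12:45–14:15 is 14:15 − 30 min = 13:45.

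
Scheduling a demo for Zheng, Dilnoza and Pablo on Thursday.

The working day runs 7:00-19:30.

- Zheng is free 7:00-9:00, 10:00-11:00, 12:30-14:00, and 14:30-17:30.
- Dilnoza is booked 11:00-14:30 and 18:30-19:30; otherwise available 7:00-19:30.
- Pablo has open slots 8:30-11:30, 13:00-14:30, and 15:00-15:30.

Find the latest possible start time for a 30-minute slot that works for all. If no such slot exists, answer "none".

15:00

Dilnoza free within 07:00–19:30: 07:00–11:00, 14:30–18:30.
Zheng ∩ Dilnoza: 07:00–09:00, 10:00–11:00, 14:30–17:30.
Zheng ∩ Dilnoza ∩ Pablo: 08:30–09:00, 10:00–11:00, 15:00–15:30.
Windows ≥ 30 min: 08:30–09:00, 10:00–11:00, 15:00–15:30.
Latest start in the last window 15:00–15:30 is 15:30 − 30 min = 15:00.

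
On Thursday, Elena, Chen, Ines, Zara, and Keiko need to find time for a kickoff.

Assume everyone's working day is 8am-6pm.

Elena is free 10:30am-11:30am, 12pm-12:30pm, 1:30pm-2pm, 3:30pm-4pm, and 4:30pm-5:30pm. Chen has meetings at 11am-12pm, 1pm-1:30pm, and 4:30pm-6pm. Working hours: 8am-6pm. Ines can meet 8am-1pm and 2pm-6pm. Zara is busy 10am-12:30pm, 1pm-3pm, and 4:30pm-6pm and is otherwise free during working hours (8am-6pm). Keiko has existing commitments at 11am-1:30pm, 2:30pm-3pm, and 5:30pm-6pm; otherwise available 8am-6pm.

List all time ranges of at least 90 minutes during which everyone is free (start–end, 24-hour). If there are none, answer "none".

none

Chen free within 08:00–18:00: 08:00–11:00, 12:00–13:00, 13:30–16:30.
Zara free within 08:00–18:00: 08:00–10:00, 12:30–13:00, 15:00–16:30.
Keiko free within 08:00–18:00: 08:00–11:00, 13:30–14:30, 15:00–17:30.
Elena ∩ Chen: 10:30–11:00, 12:00–12:30, 13:30–14:00, 15:30–16:00.
Elena ∩ Chen ∩ Ines: 10:30–11:00, 12:00–12:30, 15:30–16:00.
Elena ∩ Chen ∩ Ines ∩ Zara: 15:30–16:00.
Elena ∩ Chen ∩ Ines ∩ Zara ∩ Keiko: 15:30–16:00.
Windows ≥ 90 min: (none).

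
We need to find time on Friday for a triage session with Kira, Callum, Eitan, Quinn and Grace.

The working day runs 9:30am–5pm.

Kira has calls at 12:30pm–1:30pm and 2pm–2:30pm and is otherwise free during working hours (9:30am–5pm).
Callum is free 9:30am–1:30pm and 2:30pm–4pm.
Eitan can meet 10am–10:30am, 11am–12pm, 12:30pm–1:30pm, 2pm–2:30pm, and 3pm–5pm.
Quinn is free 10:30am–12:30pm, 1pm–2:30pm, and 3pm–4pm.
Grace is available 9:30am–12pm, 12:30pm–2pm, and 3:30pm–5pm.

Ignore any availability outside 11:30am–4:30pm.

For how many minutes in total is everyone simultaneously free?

60 minutes

Kira free within 09:30–17:00: 09:30–12:30, 13:30–14:00, 14:30–17:00.
Kira ∩ Callum: 09:30–12:30, 14:30–16:00.
Kira ∩ Callum ∩ Eitan: 10:00–10:30, 11:00–12:00, 15:00–16:00.
Kira ∩ Callum ∩ Eitan ∩ Quinn: 11:00–12:00, 15:00–16:00.
Kira ∩ Callum ∩ Eitan ∩ Quinn ∩ Grace: 11:00–12:00, 15:30–16:00.
Restricted to 11:30–16:30: 11:30–12:00, 15:30–16:00.
Total common minutes: 30 + 30 = 60.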